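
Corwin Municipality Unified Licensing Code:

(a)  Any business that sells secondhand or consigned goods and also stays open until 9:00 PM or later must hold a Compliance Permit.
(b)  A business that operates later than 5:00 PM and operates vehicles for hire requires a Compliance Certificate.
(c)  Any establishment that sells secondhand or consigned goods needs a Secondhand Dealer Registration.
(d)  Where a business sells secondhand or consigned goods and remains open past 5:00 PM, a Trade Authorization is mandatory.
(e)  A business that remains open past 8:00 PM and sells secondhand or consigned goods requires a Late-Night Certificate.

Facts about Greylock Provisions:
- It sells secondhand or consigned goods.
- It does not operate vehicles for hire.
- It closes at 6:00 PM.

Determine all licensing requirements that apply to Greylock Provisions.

(a) sells secondhand or consigned goods; closes 6:00 PM, at/before 9:00 PM → Compliance Permit not required.
(b) closes 6:00 PM, after 5:00 PM; does not operate vehicles for hire → Compliance Certificate not required.
(c) sells secondhand or consigned goods → Secondhand Dealer Registration required.
(d) sells secondhand or consigned goods; closes 6:00 PM, after 5:00 PM → Trade Authorization required.
(e) closes 6:00 PM, at/before 8:00 PM; sells secondhand or consigned goods → Late-Night Certificate not required.

Secondhand Dealer Registration, Trade Authorization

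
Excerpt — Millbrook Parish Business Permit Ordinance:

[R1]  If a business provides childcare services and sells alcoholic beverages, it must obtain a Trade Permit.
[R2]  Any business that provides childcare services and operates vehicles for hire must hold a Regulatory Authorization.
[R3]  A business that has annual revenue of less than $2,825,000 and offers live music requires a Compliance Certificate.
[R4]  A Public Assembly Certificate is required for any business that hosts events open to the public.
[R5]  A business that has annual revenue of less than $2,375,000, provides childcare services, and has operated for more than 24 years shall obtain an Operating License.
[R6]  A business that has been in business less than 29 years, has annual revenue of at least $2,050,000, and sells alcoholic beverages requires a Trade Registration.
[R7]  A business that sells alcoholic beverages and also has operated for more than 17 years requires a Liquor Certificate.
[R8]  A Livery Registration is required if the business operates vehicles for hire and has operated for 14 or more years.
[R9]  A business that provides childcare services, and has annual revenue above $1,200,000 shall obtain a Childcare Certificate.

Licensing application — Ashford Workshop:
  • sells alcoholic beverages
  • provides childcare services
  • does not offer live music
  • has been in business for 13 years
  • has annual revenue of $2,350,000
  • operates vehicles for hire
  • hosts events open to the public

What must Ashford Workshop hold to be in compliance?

Childcare Certificate, Public Assembly Certificate, Regulatory Authorization, Trade Permit, Trade Registration

[R1] provides childcare services; sells alcoholic beverages → Trade Permit required.
[R2] provides childcare services; operates vehicles for hire → Regulatory Authorization required.
[R3] revenue $2,350,000 < $2,825,000; does not offer live music → Compliance Certificate not required.
[R4] hosts events open to the public → Public Assembly Certificate required.
[R5] revenue $2,350,000 < $2,375,000; provides childcare services; years in business 13 ≤ 24 → Operating License not required.
[R6] years in business 13 < 29; revenue $2,350,000 ≥ $2,050,000; sells alcoholic beverages → Trade Registration required.
[R7] sells alcoholic beverages; years in business 13 ≤ 17 → Liquor Certificate not required.
[R8] operates vehicles for hire; years in business 13 < 14 → Livery Registration not required.
[R9] provides childcare services; revenue $2,350,000 > $1,200,000 → Childcare Certificate required.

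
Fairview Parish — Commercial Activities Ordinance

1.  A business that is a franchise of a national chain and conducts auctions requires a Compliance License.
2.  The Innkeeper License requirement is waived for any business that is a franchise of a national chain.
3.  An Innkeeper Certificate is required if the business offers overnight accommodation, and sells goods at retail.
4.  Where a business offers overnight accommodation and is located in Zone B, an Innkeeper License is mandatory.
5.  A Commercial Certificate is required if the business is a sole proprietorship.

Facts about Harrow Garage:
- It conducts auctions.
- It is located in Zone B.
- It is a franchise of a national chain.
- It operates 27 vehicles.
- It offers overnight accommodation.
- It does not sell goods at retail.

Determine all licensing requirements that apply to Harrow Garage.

1. is a franchise of a national chain; conducts auctions → Compliance License required.
2. is a franchise of a national chain → exempt from Innkeeper License.
3. offers overnight accommodation; does not sell goods at retail → Innkeeper Certificate not required.
4. offers overnight accommodation; is located in Zone B → Innkeeper License required.
5. is a franchise of a national chain (not: is a sole proprietorship) → Commercial Certificate not required.

Compliance License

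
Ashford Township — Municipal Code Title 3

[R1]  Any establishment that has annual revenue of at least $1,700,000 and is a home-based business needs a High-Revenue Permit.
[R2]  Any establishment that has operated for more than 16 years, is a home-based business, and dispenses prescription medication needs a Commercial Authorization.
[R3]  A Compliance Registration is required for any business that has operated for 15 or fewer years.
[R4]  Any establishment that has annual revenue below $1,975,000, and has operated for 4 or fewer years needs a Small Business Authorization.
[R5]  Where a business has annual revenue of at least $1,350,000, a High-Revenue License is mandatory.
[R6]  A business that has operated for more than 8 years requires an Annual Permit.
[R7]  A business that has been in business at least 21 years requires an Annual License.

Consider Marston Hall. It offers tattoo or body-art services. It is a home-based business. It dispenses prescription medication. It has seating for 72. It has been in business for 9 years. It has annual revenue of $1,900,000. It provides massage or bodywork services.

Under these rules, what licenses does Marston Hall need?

Annual Permit, Compliance Registration, High-Revenue License, High-Revenue Permit

[R1] revenue $1,900,000 ≥ $1,700,000; is a home-based business → High-Revenue Permit required.
[R2] years in business 9 ≤ 16; is a home-based business; dispenses prescription medication → Commercial Authorization not required.
[R3] years in business 9 ≤ 15 → Compliance Registration required.
[R4] revenue $1,900,000 < $1,975,000; years in business 9 > 4 → Small Business Authorization not required.
[R5] revenue $1,900,000 ≥ $1,350,000 → High-Revenue License required.
[R6] years in business 9 > 8 → Annual Permit required.
[R7] years in business 9 < 21 → Annual License not required.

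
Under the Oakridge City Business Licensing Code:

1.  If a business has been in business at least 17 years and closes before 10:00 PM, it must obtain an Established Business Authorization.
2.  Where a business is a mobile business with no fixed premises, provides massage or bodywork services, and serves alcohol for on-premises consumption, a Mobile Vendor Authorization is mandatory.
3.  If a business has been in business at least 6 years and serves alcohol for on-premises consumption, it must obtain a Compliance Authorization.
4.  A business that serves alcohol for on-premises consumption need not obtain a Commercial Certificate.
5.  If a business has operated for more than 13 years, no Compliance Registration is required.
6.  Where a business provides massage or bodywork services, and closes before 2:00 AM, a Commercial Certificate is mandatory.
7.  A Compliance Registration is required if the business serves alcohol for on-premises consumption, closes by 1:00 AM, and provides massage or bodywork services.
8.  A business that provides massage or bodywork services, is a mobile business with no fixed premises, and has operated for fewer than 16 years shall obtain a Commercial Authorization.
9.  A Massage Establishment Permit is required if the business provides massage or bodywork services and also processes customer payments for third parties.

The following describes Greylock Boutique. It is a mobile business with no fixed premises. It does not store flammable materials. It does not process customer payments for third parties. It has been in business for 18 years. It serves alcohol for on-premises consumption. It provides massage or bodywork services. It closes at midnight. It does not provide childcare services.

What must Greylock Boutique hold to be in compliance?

1. years in business 18 ≥ 17; closes midnight, after 10:00 PM → Established Business Authorization not required.
2. is a mobile business with no fixed premises; provides massage or bodywork services; serves alcohol for on-premises consumption → Mobile Vendor Authorization required.
3. years in business 18 ≥ 6; serves alcohol for on-premises consumption → Compliance Authorization required.
4. serves alcohol for on-premises consumption → exempt from Commercial Certificate.
5. years in business 18 > 13 → exempt from Compliance Registration.
6. provides massage or bodywork services; closes midnight, at/before 2:00 AM → Commercial Certificate required.
7. serves alcohol for on-premises consumption; closes midnight, at/before 1:00 AM; provides massage or bodywork services → Compliance Registration required.
8. provides massage or bodywork services; is a mobile business with no fixed premises; years in business 18 ≥ 16 → Commercial Authorization not required.
9. provides massage or bodywork services; does not process customer payments for third parties → Massage Establishment Permit not required.

Compliance Authorization, Mobile Vendor Authorization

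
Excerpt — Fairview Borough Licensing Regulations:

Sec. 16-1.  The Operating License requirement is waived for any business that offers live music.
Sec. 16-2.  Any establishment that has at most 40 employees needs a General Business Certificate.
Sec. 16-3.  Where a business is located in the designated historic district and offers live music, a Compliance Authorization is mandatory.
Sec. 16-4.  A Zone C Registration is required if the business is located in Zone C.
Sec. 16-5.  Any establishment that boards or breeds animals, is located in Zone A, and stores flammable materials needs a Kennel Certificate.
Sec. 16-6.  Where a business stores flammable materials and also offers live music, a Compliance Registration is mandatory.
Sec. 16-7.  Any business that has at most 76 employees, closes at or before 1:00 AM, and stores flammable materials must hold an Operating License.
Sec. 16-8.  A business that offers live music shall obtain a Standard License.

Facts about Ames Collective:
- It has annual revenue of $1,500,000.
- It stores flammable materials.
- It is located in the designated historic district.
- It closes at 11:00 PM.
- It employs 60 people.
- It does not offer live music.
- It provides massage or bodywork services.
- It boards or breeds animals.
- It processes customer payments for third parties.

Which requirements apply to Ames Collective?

Sec. 16-1. does not offer live music → Operating License exemption does not apply.
Sec. 16-2. employees 60 > 40 → General Business Certificate not required.
Sec. 16-3. is located in the designated historic district; does not offer live music → Compliance Authorization not required.
Sec. 16-4. is located in the designated historic district (not: is located in Zone C) → Zone C Registration not required.
Sec. 16-5. boards or breeds animals; is located in the designated historic district (not: is located in Zone A); stores flammable materials → Kennel Certificate not required.
Sec. 16-6. stores flammable materials; does not offer live music → Compliance Registration not required.
Sec. 16-7. employees 60 ≤ 76; closes 11:00 PM, at/before 1:00 AM; stores flammable materials → Operating License required.
Sec. 16-8. does not offer live music → Standard License not required.

Operating License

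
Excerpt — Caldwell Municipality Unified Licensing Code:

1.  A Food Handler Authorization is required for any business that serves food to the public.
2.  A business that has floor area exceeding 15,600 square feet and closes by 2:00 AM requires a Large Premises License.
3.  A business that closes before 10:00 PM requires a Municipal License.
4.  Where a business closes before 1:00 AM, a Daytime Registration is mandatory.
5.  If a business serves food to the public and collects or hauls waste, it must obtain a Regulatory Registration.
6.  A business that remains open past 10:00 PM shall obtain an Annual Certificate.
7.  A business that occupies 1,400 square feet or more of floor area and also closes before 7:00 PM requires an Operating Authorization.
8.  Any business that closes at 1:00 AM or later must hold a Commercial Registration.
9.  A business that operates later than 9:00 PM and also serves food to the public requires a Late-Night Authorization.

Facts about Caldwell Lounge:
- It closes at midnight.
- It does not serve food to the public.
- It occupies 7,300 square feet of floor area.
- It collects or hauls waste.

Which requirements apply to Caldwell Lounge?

1. does not serve food to the public → Food Handler Authorization not required.
2. floor area 7,300 square feet ≤ 15,600 square feet; closes midnight, at/before 2:00 AM → Large Premises License not required.
3. closes midnight, after 10:00 PM → Municipal License not required.
4. closes midnight, at/before 1:00 AM → Daytime Registration required.
5. does not serve food to the public; collects or hauls waste → Regulatory Registration not required.
6. closes midnight, after 10:00 PM → Annual Certificate required.
7. floor area 7,300 square feet ≥ 1,400 square feet; closes midnight, after 7:00 PM → Operating Authorization not required.
8. closes midnight, at/before 1:00 AM → Commercial Registration not required.
9. closes midnight, after 9:00 PM; does not serve food to the public → Late-Night Authorization not required.

Annual Certificate, Daytime Registration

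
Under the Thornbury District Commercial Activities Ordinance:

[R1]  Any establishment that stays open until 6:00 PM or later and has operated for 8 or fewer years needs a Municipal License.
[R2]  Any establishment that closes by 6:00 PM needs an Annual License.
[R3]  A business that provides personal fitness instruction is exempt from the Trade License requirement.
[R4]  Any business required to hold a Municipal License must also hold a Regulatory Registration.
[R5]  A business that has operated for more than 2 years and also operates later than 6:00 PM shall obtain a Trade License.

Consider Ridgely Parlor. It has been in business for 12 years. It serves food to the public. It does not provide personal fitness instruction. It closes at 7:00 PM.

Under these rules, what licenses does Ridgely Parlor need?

[R1] closes 7:00 PM, after 6:00 PM; years in business 12 > 8 → Municipal License not required.
[R2] closes 7:00 PM, after 6:00 PM → Annual License not required.
[R3] does not provide personal fitness instruction → Trade License exemption does not apply.
[R4] Municipal License is not required → no effect.
[R5] years in business 12 > 2; closes 7:00 PM, after 6:00 PM → Trade License required.

Trade License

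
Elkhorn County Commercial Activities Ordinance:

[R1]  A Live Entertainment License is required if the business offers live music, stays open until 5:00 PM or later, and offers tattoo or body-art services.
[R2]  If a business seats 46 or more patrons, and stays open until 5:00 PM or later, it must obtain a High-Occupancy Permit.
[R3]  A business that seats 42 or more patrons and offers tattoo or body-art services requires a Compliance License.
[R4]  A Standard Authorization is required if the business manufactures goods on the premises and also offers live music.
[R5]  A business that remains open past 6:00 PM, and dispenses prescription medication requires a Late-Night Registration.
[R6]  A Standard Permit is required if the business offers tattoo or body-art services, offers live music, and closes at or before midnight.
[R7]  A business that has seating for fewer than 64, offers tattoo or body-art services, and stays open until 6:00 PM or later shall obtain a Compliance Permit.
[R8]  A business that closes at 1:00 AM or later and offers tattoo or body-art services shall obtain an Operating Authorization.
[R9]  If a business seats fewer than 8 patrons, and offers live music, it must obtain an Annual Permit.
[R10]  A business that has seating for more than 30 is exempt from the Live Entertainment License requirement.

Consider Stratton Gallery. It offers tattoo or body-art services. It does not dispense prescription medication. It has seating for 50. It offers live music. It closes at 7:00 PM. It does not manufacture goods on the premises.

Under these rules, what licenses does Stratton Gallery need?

[R1] offers live music; closes 7:00 PM, after 5:00 PM; offers tattoo or body-art services → Live Entertainment License required.
[R2] seating 50 ≥ 46; closes 7:00 PM, after 5:00 PM → High-Occupancy Permit required.
[R3] seating 50 ≥ 42; offers tattoo or body-art services → Compliance License required.
[R4] does not manufacture goods on the premises; offers live music → Standard Authorization not required.
[R5] closes 7:00 PM, after 6:00 PM; does not dispense prescription medication → Late-Night Registration not required.
[R6] offers tattoo or body-art services; offers live music; closes 7:00 PM, at/before midnight → Standard Permit required.
[R7] seating 50 < 64; offers tattoo or body-art services; closes 7:00 PM, after 6:00 PM → Compliance Permit required.
[R8] closes 7:00 PM, at/before 1:00 AM; offers tattoo or body-art services → Operating Authorization not required.
[R9] seating 50 ≥ 8; offers live music → Annual Permit not required.
[R10] seating 50 > 30 → exempt from Live Entertainment License.

Compliance License, Compliance Permit, High-Occupancy Permit, Standard Permit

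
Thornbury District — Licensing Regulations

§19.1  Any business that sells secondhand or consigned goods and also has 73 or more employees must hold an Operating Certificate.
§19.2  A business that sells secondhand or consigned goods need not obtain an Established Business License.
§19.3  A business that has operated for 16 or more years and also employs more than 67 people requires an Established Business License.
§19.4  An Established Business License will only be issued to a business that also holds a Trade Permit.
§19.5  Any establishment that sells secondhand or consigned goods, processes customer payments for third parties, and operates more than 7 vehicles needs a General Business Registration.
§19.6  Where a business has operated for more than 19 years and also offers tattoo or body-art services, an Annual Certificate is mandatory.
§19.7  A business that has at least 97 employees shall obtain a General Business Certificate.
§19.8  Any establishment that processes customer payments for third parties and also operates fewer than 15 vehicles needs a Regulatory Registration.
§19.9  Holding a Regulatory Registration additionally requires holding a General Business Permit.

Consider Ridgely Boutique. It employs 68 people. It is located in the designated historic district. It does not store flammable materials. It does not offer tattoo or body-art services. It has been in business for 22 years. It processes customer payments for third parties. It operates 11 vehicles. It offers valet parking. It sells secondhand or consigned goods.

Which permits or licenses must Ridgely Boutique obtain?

General Business Permit, General Business Registration, Regulatory Registration

§19.1 sells secondhand or consigned goods; employees 68 < 73 → Operating Certificate not required.
§19.2 sells secondhand or consigned goods → exempt from Established Business License.
§19.3 years in business 22 ≥ 16; employees 68 > 67 → Established Business License required.
§19.4 Established Business License is not required → no effect.
§19.5 sells secondhand or consigned goods; processes customer payments for third parties; vehicles 11 > 7 → General Business Registration required.
§19.6 years in business 22 > 19; does not offer tattoo or body-art services → Annual Certificate not required.
§19.7 employees 68 < 97 → General Business Certificate not required.
§19.8 processes customer payments for third parties; vehicles 11 < 15 → Regulatory Registration required.
§19.9 Regulatory Registration is required → General Business Permit also required.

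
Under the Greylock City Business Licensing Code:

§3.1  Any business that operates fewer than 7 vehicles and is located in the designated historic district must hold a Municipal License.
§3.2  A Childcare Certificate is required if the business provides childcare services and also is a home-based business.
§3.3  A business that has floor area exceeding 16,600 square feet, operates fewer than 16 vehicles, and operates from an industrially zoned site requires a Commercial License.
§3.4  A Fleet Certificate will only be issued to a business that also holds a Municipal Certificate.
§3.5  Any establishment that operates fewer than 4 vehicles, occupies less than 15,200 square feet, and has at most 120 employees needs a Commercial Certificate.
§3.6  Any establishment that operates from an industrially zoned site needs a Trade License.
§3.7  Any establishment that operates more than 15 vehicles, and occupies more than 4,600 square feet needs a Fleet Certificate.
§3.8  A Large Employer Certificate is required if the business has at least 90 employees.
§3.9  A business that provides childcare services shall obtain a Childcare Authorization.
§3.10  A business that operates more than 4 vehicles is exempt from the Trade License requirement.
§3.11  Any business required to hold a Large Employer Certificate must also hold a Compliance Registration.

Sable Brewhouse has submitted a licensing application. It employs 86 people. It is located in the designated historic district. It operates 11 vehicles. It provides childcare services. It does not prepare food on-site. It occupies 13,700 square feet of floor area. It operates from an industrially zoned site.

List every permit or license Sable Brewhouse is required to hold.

Childcare Authorization

§3.1 vehicles 11 ≥ 7; is located in the designated historic district → Municipal License not required.
§3.2 provides childcare services; operates from an industrially zoned site (not: is a home-based business) → Childcare Certificate not required.
§3.3 floor area 13,700 square feet ≤ 16,600 square feet; vehicles 11 < 16; operates from an industrially zoned site → Commercial License not required.
§3.4 Fleet Certificate is not required → no effect.
§3.5 vehicles 11 ≥ 4; floor area 13,700 square feet < 15,200 square feet; employees 86 ≤ 120 → Commercial Certificate not required.
§3.6 operates from an industrially zoned site → Trade License required.
§3.7 vehicles 11 ≤ 15; floor area 13,700 square feet > 4,600 square feet → Fleet Certificate not required.
§3.8 employees 86 < 90 → Large Employer Certificate not required.
§3.9 provides childcare services → Childcare Authorization required.
§3.10 vehicles 11 > 4 → exempt from Trade License.
§3.11 Large Employer Certificate is not required → no effect.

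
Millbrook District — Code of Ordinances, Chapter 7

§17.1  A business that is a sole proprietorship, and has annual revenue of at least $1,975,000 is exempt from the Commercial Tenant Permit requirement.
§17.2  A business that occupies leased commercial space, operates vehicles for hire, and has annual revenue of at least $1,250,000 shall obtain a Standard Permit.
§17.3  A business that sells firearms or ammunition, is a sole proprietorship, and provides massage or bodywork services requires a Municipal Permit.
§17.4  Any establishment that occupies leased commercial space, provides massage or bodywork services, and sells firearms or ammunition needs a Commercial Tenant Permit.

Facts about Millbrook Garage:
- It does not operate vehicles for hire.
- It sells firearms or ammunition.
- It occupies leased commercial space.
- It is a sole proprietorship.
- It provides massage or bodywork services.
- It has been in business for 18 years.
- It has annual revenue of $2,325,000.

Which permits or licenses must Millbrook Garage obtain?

Municipal Permit

§17.1 is a sole proprietorship; revenue $2,325,000 ≥ $1,975,000 → exempt from Commercial Tenant Permit.
§17.2 occupies leased commercial space; does not operate vehicles for hire; revenue $2,325,000 ≥ $1,250,000 → Standard Permit not required.
§17.3 sells firearms or ammunition; is a sole proprietorship; provides massage or bodywork services → Municipal Permit required.
§17.4 occupies leased commercial space; provides massage or bodywork services; sells firearms or ammunition → Commercial Tenant Permit required.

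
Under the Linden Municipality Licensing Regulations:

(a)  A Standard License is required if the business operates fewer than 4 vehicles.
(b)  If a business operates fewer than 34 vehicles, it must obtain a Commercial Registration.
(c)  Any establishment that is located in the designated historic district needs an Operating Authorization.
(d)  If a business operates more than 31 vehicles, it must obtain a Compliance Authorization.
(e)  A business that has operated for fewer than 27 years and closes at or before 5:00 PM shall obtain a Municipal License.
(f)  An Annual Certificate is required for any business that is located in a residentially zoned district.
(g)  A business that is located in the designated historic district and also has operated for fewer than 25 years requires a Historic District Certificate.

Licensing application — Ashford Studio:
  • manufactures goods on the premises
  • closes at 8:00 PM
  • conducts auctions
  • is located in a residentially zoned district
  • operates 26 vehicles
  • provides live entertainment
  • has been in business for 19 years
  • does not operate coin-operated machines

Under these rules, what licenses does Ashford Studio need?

Annual Certificate, Commercial Registration

(a) vehicles 26 ≥ 4 → Standard License not required.
(b) vehicles 26 < 34 → Commercial Registration required.
(c) is located in a residentially zoned district (not: is located in the designated historic district) → Operating Authorization not required.
(d) vehicles 26 ≤ 31 → Compliance Authorization not required.
(e) years in business 19 < 27; closes 8:00 PM, after 5:00 PM → Municipal License not required.
(f) is located in a residentially zoned district → Annual Certificate required.
(g) is located in a residentially zoned district (not: is located in the designated historic district); years in business 19 < 25 → Historic District Certificate not required.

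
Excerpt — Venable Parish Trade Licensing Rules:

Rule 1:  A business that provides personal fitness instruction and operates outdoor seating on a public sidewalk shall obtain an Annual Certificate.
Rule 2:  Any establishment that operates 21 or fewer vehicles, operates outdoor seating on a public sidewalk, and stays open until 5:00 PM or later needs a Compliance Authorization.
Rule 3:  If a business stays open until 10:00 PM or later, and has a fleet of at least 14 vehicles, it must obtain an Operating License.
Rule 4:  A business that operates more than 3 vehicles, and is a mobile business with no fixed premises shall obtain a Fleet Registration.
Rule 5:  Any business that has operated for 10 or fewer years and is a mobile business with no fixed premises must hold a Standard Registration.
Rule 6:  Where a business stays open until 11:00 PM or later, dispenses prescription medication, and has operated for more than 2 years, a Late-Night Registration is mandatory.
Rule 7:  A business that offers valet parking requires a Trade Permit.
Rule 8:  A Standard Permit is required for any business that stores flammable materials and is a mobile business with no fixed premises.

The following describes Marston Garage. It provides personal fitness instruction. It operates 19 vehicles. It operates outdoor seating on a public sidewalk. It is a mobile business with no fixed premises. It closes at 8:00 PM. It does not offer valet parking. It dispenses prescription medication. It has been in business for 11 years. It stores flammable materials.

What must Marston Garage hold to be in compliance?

Annual Certificate, Compliance Authorization, Fleet Registration, Standard Permit

Rule 1: provides personal fitness instruction; operates outdoor seating on a public sidewalk → Annual Certificate required.
Rule 2: vehicles 19 ≤ 21; operates outdoor seating on a public sidewalk; closes 8:00 PM, after 5:00 PM → Compliance Authorization required.
Rule 3: closes 8:00 PM, at/before 10:00 PM; vehicles 19 ≥ 14 → Operating License not required.
Rule 4: vehicles 19 > 3; is a mobile business with no fixed premises → Fleet Registration required.
Rule 5: years in business 11 > 10; is a mobile business with no fixed premises → Standard Registration not required.
Rule 6: closes 8:00 PM, at/before 11:00 PM; dispenses prescription medication; years in business 11 > 2 → Late-Night Registration not required.
Rule 7: does not offer valet parking → Trade Permit not required.
Rule 8: stores flammable materials; is a mobile business with no fixed premises → Standard Permit required.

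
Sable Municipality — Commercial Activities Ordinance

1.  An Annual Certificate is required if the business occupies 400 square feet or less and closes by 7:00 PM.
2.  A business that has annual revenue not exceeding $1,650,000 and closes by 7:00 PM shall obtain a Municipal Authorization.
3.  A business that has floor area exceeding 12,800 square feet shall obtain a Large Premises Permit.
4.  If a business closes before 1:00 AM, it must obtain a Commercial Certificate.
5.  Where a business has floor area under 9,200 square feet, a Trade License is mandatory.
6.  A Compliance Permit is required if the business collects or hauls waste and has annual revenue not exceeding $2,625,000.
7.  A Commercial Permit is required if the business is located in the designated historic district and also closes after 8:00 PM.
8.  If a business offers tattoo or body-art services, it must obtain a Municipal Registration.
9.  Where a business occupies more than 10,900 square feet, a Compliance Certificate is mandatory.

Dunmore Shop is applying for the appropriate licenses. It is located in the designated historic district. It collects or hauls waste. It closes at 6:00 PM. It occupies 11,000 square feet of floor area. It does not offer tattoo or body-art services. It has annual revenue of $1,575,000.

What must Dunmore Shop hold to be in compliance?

Commercial Certificate, Compliance Certificate, Compliance Permit, Municipal Authorization

1. floor area 11,000 square feet > 400 square feet; closes 6:00 PM, at/before 7:00 PM → Annual Certificate not required.
2. revenue $1,575,000 ≤ $1,650,000; closes 6:00 PM, at/before 7:00 PM → Municipal Authorization required.
3. floor area 11,000 square feet ≤ 12,800 square feet → Large Premises Permit not required.
4. closes 6:00 PM, at/before 1:00 AM → Commercial Certificate required.
5. floor area 11,000 square feet ≥ 9,200 square feet → Trade License not required.
6. collects or hauls waste; revenue $1,575,000 ≤ $2,625,000 → Compliance Permit required.
7. is located in the designated historic district; closes 6:00 PM, at/before 8:00 PM → Commercial Permit not required.
8. does not offer tattoo or body-art services → Municipal Registration not required.
9. floor area 11,000 square feet > 10,900 square feet → Compliance Certificate required.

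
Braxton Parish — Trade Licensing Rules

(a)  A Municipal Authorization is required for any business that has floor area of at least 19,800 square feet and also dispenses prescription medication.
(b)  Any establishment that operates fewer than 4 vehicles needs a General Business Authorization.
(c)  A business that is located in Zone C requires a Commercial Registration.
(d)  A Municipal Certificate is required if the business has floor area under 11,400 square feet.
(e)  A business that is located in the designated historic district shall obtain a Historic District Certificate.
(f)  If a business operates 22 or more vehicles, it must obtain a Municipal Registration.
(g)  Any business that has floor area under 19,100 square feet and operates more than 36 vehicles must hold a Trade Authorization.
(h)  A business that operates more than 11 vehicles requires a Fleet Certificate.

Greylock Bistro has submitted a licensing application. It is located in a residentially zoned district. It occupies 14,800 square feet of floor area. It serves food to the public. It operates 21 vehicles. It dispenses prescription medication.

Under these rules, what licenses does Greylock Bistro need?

Fleet Certificate

(a) floor area 14,800 square feet < 19,800 square feet; dispenses prescription medication → Municipal Authorization not required.
(b) vehicles 21 ≥ 4 → General Business Authorization not required.
(c) is located in a residentially zoned district (not: is located in Zone C) → Commercial Registration not required.
(d) floor area 14,800 square feet ≥ 11,400 square feet → Municipal Certificate not required.
(e) is located in a residentially zoned district (not: is located in the designated historic district) → Historic District Certificate not required.
(f) vehicles 21 < 22 → Municipal Registration not required.
(g) floor area 14,800 square feet < 19,100 square feet; vehicles 21 ≤ 36 → Trade Authorization not required.
(h) vehicles 21 > 11 → Fleet Certificate required.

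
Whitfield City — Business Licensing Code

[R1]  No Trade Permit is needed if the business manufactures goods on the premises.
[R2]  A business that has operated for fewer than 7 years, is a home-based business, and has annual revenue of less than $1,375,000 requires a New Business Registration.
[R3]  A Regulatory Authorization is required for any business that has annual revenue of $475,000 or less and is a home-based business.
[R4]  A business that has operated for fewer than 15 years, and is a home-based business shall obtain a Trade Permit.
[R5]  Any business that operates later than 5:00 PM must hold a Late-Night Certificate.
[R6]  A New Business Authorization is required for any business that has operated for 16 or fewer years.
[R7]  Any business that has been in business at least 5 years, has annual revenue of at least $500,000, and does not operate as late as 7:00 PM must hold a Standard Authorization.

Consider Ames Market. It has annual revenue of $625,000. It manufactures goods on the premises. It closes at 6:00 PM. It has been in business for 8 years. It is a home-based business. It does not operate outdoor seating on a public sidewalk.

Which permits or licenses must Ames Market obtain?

Late-Night Certificate, New Business Authorization, Standard Authorization

[R1] manufactures goods on the premises → exempt from Trade Permit.
[R2] years in business 8 ≥ 7; is a home-based business; revenue $625,000 < $1,375,000 → New Business Registration not required.
[R3] revenue $625,000 > $475,000; is a home-based business → Regulatory Authorization not required.
[R4] years in business 8 < 15; is a home-based business → Trade Permit required.
[R5] closes 6:00 PM, after 5:00 PM → Late-Night Certificate required.
[R6] years in business 8 ≤ 16 → New Business Authorization required.
[R7] years in business 8 ≥ 5; revenue $625,000 ≥ $500,000; closes 6:00 PM, at/before 7:00 PM → Standard Authorization required.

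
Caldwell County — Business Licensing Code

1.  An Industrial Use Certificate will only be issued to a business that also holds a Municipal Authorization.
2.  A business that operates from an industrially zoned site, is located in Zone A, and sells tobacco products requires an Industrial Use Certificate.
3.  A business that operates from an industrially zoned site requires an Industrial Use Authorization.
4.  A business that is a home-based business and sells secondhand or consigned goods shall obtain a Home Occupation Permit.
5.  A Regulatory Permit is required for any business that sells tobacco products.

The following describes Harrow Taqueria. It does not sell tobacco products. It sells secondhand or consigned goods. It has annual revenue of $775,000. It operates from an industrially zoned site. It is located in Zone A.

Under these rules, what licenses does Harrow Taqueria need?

1. Industrial Use Certificate is not required → no effect.
2. operates from an industrially zoned site; is located in Zone A; does not sell tobacco products → Industrial Use Certificate not required.
3. operates from an industrially zoned site → Industrial Use Authorization required.
4. operates from an industrially zoned site (not: is a home-based business); sells secondhand or consigned goods → Home Occupation Permit not required.
5. does not sell tobacco products → Regulatory Permit not required.

Industrial Use Authorization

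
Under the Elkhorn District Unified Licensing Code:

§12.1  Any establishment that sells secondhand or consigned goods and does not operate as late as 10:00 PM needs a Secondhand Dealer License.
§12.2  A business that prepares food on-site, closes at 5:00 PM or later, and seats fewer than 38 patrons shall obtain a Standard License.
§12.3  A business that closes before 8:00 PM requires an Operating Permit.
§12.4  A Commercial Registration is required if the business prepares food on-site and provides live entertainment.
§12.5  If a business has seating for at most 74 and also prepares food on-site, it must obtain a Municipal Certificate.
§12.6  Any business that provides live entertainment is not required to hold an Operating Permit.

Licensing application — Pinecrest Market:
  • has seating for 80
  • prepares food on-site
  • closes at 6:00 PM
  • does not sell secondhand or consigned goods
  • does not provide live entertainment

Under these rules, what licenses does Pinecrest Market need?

Operating Permit

§12.1 does not sell secondhand or consigned goods; closes 6:00 PM, at/before 10:00 PM → Secondhand Dealer License not required.
§12.2 prepares food on-site; closes 6:00 PM, after 5:00 PM; seating 80 ≥ 38 → Standard License not required.
§12.3 closes 6:00 PM, at/before 8:00 PM → Operating Permit required.
§12.4 prepares food on-site; does not provide live entertainment → Commercial Registration not required.
§12.5 seating 80 > 74; prepares food on-site → Municipal Certificate not required.
§12.6 does not provide live entertainment → Operating Permit exemption does not apply.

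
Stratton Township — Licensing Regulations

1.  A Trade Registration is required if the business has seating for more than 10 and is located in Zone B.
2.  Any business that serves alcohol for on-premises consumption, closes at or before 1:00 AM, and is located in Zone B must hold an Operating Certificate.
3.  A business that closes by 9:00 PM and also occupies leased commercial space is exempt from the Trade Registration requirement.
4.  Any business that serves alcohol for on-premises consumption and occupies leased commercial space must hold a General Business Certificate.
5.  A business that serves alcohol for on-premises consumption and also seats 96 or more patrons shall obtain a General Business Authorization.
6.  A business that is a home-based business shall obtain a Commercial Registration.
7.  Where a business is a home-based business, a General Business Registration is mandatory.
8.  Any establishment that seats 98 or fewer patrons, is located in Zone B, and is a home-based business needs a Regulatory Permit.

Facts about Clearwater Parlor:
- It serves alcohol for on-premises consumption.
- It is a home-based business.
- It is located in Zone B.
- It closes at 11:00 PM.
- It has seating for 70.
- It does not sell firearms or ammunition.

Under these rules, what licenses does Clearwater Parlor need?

1. seating 70 > 10; is located in Zone B → Trade Registration required.
2. serves alcohol for on-premises consumption; closes 11:00 PM, at/before 1:00 AM; is located in Zone B → Operating Certificate required.
3. closes 11:00 PM, after 9:00 PM; is a home-based business (not: occupies leased commercial space) → Trade Registration exemption does not apply.
4. serves alcohol for on-premises consumption; is a home-based business (not: occupies leased commercial space) → General Business Certificate not required.
5. serves alcohol for on-premises consumption; seating 70 < 96 → General Business Authorization not required.
6. is a home-based business → Commercial Registration required.
7. is a home-based business → General Business Registration required.
8. seating 70 ≤ 98; is located in Zone B; is a home-based business → Regulatory Permit required.

Commercial Registration, General Business Registration, Operating Certificate, Regulatory Permit, Trade Registration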